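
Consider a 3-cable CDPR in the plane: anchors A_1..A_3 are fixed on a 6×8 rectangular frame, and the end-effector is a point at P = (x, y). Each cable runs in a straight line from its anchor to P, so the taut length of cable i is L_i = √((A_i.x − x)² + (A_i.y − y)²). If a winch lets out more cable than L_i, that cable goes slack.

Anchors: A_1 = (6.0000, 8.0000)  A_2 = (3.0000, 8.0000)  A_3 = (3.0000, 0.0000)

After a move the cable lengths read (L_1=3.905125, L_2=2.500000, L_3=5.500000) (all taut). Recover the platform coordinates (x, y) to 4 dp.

each cable: (A_i−P)·(A_i−P) = L_i²; let q_i = ‖A_i‖²−L_i²
q_1 = 36.0000+64.0000−15.2500 = 84.7500
row 1: 6.0000x + 0.0000y = 18.0000  (q_2=66.7500)
row 2: 6.0000x + 16.0000y = 106.0000  (q_3=-21.2500)
Cramer on rows 1–2 → x = 3.0000, y = 5.5000

(3.0000, 5.5000)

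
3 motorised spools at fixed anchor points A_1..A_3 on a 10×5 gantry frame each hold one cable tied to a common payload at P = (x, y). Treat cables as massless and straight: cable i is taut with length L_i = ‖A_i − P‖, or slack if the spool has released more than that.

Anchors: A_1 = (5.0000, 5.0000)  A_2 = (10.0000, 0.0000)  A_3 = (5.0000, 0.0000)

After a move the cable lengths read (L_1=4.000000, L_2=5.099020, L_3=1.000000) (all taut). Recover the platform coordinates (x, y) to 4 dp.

each cable: (A_i−P)·(A_i−P) = L_i²; let c_i = ‖A_i‖²−L_i²
c_1 = 25.0000+25.0000−16.0000 = 34.0000
row 1: -10.0000x + 10.0000y = -40.0000  (c_2=74.0000)
row 2: 0.0000x + 10.0000y = 10.0000  (c_3=24.0000)
Cramer on rows 1–2 → x = 5.0000, y = 1.0000

(5.0000, 1.0000)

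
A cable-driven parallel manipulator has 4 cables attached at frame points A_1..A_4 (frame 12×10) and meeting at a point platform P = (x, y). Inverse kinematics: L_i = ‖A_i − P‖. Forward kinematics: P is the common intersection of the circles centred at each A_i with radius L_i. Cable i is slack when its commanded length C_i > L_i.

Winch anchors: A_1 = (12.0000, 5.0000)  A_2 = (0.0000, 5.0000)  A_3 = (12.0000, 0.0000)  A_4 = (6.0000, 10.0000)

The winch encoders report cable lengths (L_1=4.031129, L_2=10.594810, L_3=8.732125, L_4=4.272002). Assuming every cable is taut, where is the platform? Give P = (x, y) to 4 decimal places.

(10.0000, 8.5000)

each cable: (A_i−P)·(A_i−P) = L_i²; let c_i = ‖A_i‖²−L_i²
c_1 = 144.0000+25.0000−16.2500 = 152.7500
row 1: 24.0000x + 0.0000y = 240.0000  (c_2=-87.2500)
row 2: 0.0000x + 10.0000y = 85.0000  (c_3=67.7500)
row 3: 12.0000x − 10.0000y = 35.0000  (c_4=117.7500)
Cramer on rows 1–2 → x = 10.0000, y = 8.5000
check cable 4: ‖A_4−P‖² = 18.2500 ≈ L_4² = 18.2500 ✓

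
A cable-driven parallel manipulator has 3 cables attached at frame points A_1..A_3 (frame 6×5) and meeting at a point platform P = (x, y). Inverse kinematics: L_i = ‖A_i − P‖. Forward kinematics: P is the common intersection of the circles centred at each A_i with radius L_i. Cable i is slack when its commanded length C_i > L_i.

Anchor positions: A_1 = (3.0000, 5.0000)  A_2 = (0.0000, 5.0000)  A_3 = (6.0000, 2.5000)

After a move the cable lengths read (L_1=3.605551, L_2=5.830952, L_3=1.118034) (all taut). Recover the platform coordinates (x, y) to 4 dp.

(5.0000, 2.0000)

each cable: (A_i−P)·(A_i−P) = L_i²; let k_i = ‖A_i‖²−L_i²
k_1 = 9.0000+25.0000−13.0000 = 21.0000
row 1: 6.0000x + 0.0000y = 30.0000  (k_2=-9.0000)
row 2: -6.0000x + 5.0000y = -20.0000  (k_3=41.0000)
Cramer on rows 1–2 → x = 5.0000, y = 2.0000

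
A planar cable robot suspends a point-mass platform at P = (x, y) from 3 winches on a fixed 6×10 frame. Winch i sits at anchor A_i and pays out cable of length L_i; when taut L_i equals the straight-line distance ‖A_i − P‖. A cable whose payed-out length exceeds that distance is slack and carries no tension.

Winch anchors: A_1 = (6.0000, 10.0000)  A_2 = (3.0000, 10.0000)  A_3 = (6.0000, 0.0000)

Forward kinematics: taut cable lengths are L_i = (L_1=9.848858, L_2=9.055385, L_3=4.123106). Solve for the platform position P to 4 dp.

circle eqns → linear via eq_j − eq_1; set k_j = A_j·A_j − L_j²
k_1 = 36.0000+100.0000−97.0000 = 39.0000
6.0000·x + 0.0000·y = k_1−k_2 = 12.0000
0.0000·x + 20.0000·y = k_1−k_3 = 20.0000
solve first two rows → x=2.0000, y=1.0000

(2.0000, 1.0000)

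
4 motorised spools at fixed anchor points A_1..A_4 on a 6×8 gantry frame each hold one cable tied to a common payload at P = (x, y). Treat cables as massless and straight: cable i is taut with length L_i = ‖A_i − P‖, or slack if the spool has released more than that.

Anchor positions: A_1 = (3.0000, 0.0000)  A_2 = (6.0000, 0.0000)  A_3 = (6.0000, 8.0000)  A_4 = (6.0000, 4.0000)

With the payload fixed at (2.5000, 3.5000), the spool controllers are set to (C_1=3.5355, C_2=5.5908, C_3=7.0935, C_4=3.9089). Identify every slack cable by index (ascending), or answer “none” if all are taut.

i=1: geometric 3.5355 vs commanded 3.5355 ⇒ taut
i=2: geometric 4.9497 vs commanded 5.5908 ⇒ slack
i=3: geometric 5.7009 vs commanded 7.0935 ⇒ slack
i=4: geometric 3.5355 vs commanded 3.9089 ⇒ slack

2, 3, 4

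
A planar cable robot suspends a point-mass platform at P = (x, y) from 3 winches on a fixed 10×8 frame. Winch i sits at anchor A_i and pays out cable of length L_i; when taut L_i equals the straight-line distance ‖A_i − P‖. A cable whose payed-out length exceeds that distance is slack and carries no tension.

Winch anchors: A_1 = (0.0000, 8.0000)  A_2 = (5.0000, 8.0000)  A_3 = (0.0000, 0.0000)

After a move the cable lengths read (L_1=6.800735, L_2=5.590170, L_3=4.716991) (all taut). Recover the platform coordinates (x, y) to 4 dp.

(4.0000, 2.5000)

circle eqns → linear via eq_j − eq_1; set c_j = A_j·A_j − L_j²
c_1 = 0.0000+64.0000−46.2500 = 17.7500
-10.0000·x + 0.0000·y = c_1−c_2 = -40.0000
0.0000·x + 16.0000·y = c_1−c_3 = 40.0000
solve first two rows → x=4.0000, y=2.5000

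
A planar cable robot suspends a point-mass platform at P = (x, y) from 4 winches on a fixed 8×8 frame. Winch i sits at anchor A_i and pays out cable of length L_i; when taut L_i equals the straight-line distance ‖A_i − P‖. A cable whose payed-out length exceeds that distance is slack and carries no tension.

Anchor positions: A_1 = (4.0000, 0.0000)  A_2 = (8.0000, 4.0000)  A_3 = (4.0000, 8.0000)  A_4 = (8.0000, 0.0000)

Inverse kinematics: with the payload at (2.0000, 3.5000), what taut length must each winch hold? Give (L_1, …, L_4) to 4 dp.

(4.0311, 6.0208, 4.9244, 6.9462)

L_1 = √((4.0000−2.0000)² + (0.0000−3.5000)²) = 4.0311
L_2 = √((8.0000−2.0000)² + (4.0000−3.5000)²) = 6.0208
L_3 = √((4.0000−2.0000)² + (8.0000−3.5000)²) = 4.9244
L_4 = √((8.0000−2.0000)² + (0.0000−3.5000)²) = 6.9462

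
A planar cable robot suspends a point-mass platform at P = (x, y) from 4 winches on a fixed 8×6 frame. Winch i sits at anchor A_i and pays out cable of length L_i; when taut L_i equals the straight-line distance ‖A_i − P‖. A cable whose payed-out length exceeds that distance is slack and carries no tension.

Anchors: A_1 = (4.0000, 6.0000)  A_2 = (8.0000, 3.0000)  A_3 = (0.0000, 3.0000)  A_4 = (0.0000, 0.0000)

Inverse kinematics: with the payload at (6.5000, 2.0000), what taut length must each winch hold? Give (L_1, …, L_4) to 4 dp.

(4.7170, 1.8028, 6.5765, 6.8007)

L_1: Δ = A_1−P = (-2.5000, 4.0000) → ‖Δ‖ = √22.2500 = 4.7170
L_2: Δ = A_2−P = (1.5000, 1.0000) → ‖Δ‖ = √3.2500 = 1.8028
L_3: Δ = A_3−P = (-6.5000, 1.0000) → ‖Δ‖ = √43.2500 = 6.5765
L_4: Δ = A_4−P = (-6.5000, -2.0000) → ‖Δ‖ = √46.2500 = 6.8007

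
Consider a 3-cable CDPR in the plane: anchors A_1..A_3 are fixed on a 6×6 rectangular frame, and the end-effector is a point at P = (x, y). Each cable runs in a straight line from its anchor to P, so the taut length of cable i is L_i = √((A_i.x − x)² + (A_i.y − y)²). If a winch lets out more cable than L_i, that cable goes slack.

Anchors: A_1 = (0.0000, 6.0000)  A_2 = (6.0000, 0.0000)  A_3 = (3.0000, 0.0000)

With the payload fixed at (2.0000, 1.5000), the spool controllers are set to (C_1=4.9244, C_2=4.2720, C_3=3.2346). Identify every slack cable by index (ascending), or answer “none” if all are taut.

cable 1: √((-2.0000)²+(4.5000)²)=4.9244, C_1=4.9244: taut
cable 2: √((4.0000)²+(-1.5000)²)=4.2720, C_2=4.2720: taut
cable 3: √((1.0000)²+(-1.5000)²)=1.8028, C_3=3.2346: slack

3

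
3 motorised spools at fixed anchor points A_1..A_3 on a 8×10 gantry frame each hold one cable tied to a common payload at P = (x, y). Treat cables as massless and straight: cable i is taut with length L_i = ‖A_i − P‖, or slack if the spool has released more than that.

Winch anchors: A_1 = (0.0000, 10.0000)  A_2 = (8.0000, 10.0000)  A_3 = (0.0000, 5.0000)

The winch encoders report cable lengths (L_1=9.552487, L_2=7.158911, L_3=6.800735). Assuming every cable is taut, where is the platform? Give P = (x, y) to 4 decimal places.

circle eqns → linear via eq_j − eq_1; set q_j = A_j·A_j − L_j²
q_1 = 0.0000+100.0000−91.2500 = 8.7500
-16.0000·x + 0.0000·y = q_1−q_2 = -104.0000
0.0000·x + 10.0000·y = q_1−q_3 = 30.0000
solve first two rows → x=6.5000, y=3.0000

(6.5000, 3.0000)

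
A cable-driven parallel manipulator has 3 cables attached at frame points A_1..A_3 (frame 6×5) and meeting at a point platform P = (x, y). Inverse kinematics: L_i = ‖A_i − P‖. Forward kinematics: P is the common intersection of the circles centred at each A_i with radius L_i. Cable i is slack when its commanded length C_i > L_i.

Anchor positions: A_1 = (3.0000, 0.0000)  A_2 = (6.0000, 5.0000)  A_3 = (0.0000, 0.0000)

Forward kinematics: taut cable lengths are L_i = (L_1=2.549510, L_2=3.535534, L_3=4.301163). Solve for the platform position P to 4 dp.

each cable: (A_i−P)·(A_i−P) = L_i²; let q_i = ‖A_i‖²−L_i²
q_1 = 9.0000+0.0000−6.5000 = 2.5000
row 1: -6.0000x − 10.0000y = -46.0000  (q_2=48.5000)
row 2: 6.0000x + 0.0000y = 21.0000  (q_3=-18.5000)
Cramer on rows 1–2 → x = 3.5000, y = 2.5000

(3.5000, 2.5000)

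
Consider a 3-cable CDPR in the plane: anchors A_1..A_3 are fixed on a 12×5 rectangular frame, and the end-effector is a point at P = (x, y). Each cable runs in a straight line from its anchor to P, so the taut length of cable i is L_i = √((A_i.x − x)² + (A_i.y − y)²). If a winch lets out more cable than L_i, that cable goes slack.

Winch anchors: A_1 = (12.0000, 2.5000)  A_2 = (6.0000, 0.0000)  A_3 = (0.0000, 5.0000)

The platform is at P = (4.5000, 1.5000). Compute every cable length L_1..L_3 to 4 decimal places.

cable 1: Δx=7.5000, Δy=1.0000; L_1 = √(Δx²+Δy²) = 7.5664
cable 2: Δx=1.5000, Δy=-1.5000; L_2 = √(Δx²+Δy²) = 2.1213
cable 3: Δx=-4.5000, Δy=3.5000; L_3 = √(Δx²+Δy²) = 5.7009

(7.5664, 2.1213, 5.7009)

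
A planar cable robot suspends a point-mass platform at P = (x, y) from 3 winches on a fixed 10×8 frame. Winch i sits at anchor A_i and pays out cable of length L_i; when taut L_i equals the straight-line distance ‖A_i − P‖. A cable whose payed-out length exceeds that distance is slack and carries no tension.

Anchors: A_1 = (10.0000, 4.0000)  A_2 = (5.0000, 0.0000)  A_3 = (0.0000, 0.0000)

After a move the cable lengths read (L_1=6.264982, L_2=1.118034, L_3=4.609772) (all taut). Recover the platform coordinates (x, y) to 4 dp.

(4.5000, 1.0000)

each cable: (A_i−P)·(A_i−P) = L_i²; let q_i = ‖A_i‖²−L_i²
q_1 = 100.0000+16.0000−39.2500 = 76.7500
row 1: 10.0000x + 8.0000y = 53.0000  (q_2=23.7500)
row 2: 20.0000x + 8.0000y = 98.0000  (q_3=-21.2500)
Cramer on rows 1–2 → x = 4.5000, y = 1.0000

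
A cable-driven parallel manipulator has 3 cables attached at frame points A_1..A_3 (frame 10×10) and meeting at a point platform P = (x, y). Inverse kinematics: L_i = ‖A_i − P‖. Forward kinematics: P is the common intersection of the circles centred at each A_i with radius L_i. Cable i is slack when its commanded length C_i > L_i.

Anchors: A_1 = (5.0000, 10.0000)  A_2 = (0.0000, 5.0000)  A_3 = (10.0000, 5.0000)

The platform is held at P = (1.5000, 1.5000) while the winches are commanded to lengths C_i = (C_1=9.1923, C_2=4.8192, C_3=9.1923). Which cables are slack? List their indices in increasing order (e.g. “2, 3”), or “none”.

cable 1: L_1 = ‖A_1−P‖ = 9.1924;  C_1 = 9.1923 → taut
cable 2: L_2 = ‖A_2−P‖ = 3.8079;  C_2 = 4.8192 → slack
cable 3: L_3 = ‖A_3−P‖ = 9.1924;  C_3 = 9.1923 → taut

2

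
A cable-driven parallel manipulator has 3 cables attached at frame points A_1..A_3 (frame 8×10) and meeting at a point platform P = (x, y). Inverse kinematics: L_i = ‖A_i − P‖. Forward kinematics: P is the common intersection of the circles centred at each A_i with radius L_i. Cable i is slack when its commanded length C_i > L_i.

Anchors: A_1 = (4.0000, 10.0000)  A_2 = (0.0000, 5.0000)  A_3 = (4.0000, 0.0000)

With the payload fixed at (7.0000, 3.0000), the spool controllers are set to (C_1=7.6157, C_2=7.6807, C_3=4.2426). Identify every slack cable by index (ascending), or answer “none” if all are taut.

i=1: geometric 7.6158 vs commanded 7.6157 ⇒ taut
i=2: geometric 7.2801 vs commanded 7.6807 ⇒ slack
i=3: geometric 4.2426 vs commanded 4.2426 ⇒ taut

2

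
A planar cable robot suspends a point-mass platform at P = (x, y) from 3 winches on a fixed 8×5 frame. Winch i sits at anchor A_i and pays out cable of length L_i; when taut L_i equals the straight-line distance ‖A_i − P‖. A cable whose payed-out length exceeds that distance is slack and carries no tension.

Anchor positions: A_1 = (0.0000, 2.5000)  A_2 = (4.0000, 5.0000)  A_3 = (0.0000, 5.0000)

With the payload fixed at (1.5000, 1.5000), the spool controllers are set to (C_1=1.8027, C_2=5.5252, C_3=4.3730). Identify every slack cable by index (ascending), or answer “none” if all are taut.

cable 1: L_1 = ‖A_1−P‖ = 1.8028;  C_1 = 1.8027 → taut
cable 2: L_2 = ‖A_2−P‖ = 4.3012;  C_2 = 5.5252 → slack
cable 3: L_3 = ‖A_3−P‖ = 3.8079;  C_3 = 4.3730 → slack

2, 3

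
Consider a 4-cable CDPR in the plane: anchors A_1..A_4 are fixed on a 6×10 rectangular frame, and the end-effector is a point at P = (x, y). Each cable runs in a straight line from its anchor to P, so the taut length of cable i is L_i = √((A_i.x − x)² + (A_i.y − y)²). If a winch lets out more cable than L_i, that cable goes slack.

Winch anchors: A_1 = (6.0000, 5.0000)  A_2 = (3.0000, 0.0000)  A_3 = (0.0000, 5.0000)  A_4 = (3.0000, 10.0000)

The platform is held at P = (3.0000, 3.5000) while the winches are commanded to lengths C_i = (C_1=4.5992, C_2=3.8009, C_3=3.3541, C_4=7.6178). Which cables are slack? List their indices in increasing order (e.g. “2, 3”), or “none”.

cable 1: L_1 = ‖A_1−P‖ = 3.3541;  C_1 = 4.5992 → slack
cable 2: L_2 = ‖A_2−P‖ = 3.5000;  C_2 = 3.8009 → slack
cable 3: L_3 = ‖A_3−P‖ = 3.3541;  C_3 = 3.3541 → taut
cable 4: L_4 = ‖A_4−P‖ = 6.5000;  C_4 = 7.6178 → slack

1, 2, 4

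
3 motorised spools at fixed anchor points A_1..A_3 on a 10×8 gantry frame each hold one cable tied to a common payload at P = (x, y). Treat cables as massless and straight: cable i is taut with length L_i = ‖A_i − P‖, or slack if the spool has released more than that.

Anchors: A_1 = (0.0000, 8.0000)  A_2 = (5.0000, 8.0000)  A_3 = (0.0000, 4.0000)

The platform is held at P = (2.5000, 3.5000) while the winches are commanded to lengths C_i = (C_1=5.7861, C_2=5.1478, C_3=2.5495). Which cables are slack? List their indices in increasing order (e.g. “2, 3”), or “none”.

cable 1: L_1 = ‖A_1−P‖ = 5.1478;  C_1 = 5.7861 → slack
cable 2: L_2 = ‖A_2−P‖ = 5.1478;  C_2 = 5.1478 → taut
cable 3: L_3 = ‖A_3−P‖ = 2.5495;  C_3 = 2.5495 → taut

1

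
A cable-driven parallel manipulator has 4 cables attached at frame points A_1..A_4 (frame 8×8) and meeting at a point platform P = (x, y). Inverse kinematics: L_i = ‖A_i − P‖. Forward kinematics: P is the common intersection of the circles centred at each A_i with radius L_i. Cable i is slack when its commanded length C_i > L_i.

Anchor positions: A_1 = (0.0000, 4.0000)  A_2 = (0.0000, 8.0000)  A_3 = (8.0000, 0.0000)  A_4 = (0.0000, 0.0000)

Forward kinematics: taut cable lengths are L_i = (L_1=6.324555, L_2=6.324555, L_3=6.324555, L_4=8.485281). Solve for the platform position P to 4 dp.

each cable: (A_i−P)·(A_i−P) = L_i²; let q_i = ‖A_i‖²−L_i²
q_1 = 0.0000+16.0000−40.0000 = -24.0000
row 1: 0.0000x − 8.0000y = -48.0000  (q_2=24.0000)
row 2: -16.0000x + 8.0000y = -48.0000  (q_3=24.0000)
row 3: 0.0000x + 8.0000y = 48.0000  (q_4=-72.0000)
Cramer on rows 1–2 → x = 6.0000, y = 6.0000
check cable 4: ‖A_4−P‖² = 72.0000 ≈ L_4² = 72.0000 ✓

(6.0000, 6.0000)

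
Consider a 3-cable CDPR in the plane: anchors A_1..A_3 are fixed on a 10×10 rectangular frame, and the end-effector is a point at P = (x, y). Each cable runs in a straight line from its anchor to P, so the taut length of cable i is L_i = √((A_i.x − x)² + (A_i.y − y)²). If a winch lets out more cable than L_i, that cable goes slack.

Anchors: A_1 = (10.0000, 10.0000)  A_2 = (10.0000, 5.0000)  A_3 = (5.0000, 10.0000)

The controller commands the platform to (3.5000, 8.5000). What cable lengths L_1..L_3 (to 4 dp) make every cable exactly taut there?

cable 1: Δx=6.5000, Δy=1.5000; L_1 = √(Δx²+Δy²) = 6.6708
cable 2: Δx=6.5000, Δy=-3.5000; L_2 = √(Δx²+Δy²) = 7.3824
cable 3: Δx=1.5000, Δy=1.5000; L_3 = √(Δx²+Δy²) = 2.1213

(6.6708, 7.3824, 2.1213)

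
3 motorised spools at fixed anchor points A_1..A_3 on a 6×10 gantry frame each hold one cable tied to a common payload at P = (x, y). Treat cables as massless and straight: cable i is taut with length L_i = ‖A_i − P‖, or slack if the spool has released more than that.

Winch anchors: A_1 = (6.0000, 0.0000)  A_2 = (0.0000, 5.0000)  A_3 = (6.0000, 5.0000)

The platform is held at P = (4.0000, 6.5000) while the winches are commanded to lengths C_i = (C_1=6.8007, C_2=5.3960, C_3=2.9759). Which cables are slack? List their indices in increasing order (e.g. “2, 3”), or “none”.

cable 1: L_1 = ‖A_1−P‖ = 6.8007;  C_1 = 6.8007 → taut
cable 2: L_2 = ‖A_2−P‖ = 4.2720;  C_2 = 5.3960 → slack
cable 3: L_3 = ‖A_3−P‖ = 2.5000;  C_3 = 2.9759 → slack

2, 3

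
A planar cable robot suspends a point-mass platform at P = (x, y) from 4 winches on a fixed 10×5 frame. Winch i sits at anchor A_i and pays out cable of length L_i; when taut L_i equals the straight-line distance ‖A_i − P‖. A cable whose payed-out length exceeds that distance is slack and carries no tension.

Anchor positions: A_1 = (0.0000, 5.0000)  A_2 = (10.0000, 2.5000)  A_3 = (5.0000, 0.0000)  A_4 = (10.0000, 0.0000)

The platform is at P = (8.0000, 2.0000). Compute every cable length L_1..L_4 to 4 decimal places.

cable 1: Δx=-8.0000, Δy=3.0000; L_1 = √(Δx²+Δy²) = 8.5440
cable 2: Δx=2.0000, Δy=0.5000; L_2 = √(Δx²+Δy²) = 2.0616
cable 3: Δx=-3.0000, Δy=-2.0000; L_3 = √(Δx²+Δy²) = 3.6056
cable 4: Δx=2.0000, Δy=-2.0000; L_4 = √(Δx²+Δy²) = 2.8284

(8.5440, 2.0616, 3.6056, 2.8284)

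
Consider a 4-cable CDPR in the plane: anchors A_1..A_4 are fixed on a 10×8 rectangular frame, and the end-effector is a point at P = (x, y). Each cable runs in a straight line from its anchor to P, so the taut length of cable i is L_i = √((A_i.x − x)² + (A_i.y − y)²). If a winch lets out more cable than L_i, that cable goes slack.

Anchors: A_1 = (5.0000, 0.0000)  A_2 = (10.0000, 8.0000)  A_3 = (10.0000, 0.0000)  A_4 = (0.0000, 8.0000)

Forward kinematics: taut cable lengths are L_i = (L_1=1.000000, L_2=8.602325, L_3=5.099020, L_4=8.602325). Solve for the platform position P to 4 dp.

(5.0000, 1.0000)

each cable: (A_i−P)·(A_i−P) = L_i²; let k_i = ‖A_i‖²−L_i²
k_1 = 25.0000+0.0000−1.0000 = 24.0000
row 1: -10.0000x − 16.0000y = -66.0000  (k_2=90.0000)
row 2: -10.0000x + 0.0000y = -50.0000  (k_3=74.0000)
row 3: 10.0000x − 16.0000y = 34.0000  (k_4=-10.0000)
Cramer on rows 1–2 → x = 5.0000, y = 1.0000
check cable 4: ‖A_4−P‖² = 74.0000 ≈ L_4² = 74.0000 ✓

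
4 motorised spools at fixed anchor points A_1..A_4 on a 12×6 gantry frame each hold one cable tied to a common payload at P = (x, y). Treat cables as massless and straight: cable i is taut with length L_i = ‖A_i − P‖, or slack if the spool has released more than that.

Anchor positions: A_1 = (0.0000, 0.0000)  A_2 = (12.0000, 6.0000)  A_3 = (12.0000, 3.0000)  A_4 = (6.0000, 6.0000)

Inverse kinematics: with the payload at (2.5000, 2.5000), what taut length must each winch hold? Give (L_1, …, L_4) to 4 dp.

L_1 = √((0.0000−2.5000)² + (0.0000−2.5000)²) = 3.5355
L_2 = √((12.0000−2.5000)² + (6.0000−2.5000)²) = 10.1242
L_3 = √((12.0000−2.5000)² + (3.0000−2.5000)²) = 9.5131
L_4 = √((6.0000−2.5000)² + (6.0000−2.5000)²) = 4.9497

(3.5355, 10.1242, 9.5131, 4.9497)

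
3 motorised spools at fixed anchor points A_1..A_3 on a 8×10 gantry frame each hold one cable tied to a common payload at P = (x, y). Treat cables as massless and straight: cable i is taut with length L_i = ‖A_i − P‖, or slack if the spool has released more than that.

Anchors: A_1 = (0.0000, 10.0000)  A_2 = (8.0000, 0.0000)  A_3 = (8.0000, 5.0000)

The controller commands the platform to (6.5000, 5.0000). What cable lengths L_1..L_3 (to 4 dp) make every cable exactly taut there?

cable 1: Δx=-6.5000, Δy=5.0000; L_1 = √(Δx²+Δy²) = 8.2006
cable 2: Δx=1.5000, Δy=-5.0000; L_2 = √(Δx²+Δy²) = 5.2202
cable 3: Δx=1.5000, Δy=0.0000; L_3 = √(Δx²+Δy²) = 1.5000

(8.2006, 5.2202, 1.5000)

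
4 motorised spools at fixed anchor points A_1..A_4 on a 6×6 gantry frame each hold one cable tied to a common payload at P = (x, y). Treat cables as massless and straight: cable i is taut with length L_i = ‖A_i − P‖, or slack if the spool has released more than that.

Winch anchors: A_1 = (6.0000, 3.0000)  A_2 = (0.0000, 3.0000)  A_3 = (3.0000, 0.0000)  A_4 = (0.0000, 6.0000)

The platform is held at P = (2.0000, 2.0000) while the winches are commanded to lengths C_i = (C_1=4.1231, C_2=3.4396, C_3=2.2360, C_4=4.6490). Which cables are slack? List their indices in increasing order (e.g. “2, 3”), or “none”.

i=1: geometric 4.1231 vs commanded 4.1231 ⇒ taut
i=2: geometric 2.2361 vs commanded 3.4396 ⇒ slack
i=3: geometric 2.2361 vs commanded 2.2360 ⇒ taut
i=4: geometric 4.4721 vs commanded 4.6490 ⇒ slack

2, 4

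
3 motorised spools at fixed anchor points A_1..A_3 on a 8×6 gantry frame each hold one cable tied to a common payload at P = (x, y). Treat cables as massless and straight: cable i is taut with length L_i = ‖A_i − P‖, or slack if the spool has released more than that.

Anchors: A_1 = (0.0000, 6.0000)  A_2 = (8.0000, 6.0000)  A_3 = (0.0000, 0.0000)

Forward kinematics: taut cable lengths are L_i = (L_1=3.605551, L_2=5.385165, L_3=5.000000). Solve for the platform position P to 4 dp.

(3.0000, 4.0000)

expand ‖A_i−P‖²=L_i² and subtract eq 1 (k_i ≔ ‖A_i‖²−L_i²)
k_1 = 0.0000+36.0000−13.0000 = 23.0000
eq1−eq2 → [-16.0000  0.0000]·P = -48.0000
eq1−eq3 → [0.0000  12.0000]·P = 48.0000
2×2 solve → P = (3.0000, 4.0000)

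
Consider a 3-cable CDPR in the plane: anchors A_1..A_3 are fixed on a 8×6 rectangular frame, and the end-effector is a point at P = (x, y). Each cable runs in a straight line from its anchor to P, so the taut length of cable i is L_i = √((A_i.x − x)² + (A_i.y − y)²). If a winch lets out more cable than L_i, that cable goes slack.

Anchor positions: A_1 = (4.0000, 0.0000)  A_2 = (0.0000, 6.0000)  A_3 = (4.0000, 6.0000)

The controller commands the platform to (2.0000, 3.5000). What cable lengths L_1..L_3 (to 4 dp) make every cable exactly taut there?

(4.0311, 3.2016, 3.2016)

L_1 = √((4.0000−2.0000)² + (0.0000−3.5000)²) = 4.0311
L_2 = √((0.0000−2.0000)² + (6.0000−3.5000)²) = 3.2016
L_3 = √((4.0000−2.0000)² + (6.0000−3.5000)²) = 3.2016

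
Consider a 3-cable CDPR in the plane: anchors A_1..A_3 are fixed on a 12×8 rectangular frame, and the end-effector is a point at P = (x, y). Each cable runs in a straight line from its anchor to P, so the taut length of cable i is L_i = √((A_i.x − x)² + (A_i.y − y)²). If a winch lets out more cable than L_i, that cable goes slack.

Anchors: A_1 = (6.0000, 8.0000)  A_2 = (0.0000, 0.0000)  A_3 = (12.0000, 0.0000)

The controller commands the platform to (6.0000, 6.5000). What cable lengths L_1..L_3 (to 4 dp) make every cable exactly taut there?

L_1: Δ = A_1−P = (0.0000, 1.5000) → ‖Δ‖ = √2.2500 = 1.5000
L_2: Δ = A_2−P = (-6.0000, -6.5000) → ‖Δ‖ = √78.2500 = 8.8459
L_3: Δ = A_3−P = (6.0000, -6.5000) → ‖Δ‖ = √78.2500 = 8.8459

(1.5000, 8.8459, 8.8459)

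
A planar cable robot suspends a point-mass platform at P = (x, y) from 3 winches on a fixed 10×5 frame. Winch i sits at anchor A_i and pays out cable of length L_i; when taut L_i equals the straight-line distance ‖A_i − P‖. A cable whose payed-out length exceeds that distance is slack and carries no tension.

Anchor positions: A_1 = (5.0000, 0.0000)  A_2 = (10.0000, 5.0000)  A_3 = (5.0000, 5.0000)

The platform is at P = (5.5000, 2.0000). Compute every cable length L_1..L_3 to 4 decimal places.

(2.0616, 5.4083, 3.0414)

L_1: Δ = A_1−P = (-0.5000, -2.0000) → ‖Δ‖ = √4.2500 = 2.0616
L_2: Δ = A_2−P = (4.5000, 3.0000) → ‖Δ‖ = √29.2500 = 5.4083
L_3: Δ = A_3−P = (-0.5000, 3.0000) → ‖Δ‖ = √9.2500 = 3.0414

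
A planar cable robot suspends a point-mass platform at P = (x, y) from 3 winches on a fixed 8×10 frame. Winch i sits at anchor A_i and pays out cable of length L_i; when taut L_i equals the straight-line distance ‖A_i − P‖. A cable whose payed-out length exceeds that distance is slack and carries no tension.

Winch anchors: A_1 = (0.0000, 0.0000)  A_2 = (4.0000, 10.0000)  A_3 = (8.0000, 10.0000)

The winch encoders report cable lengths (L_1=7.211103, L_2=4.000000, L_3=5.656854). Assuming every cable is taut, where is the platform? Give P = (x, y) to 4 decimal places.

(4.0000, 6.0000)

each cable: (A_i−P)·(A_i−P) = L_i²; let k_i = ‖A_i‖²−L_i²
k_1 = 0.0000+0.0000−52.0000 = -52.0000
row 1: -8.0000x − 20.0000y = -152.0000  (k_2=100.0000)
row 2: -16.0000x − 20.0000y = -184.0000  (k_3=132.0000)
Cramer on rows 1–2 → x = 4.0000, y = 6.0000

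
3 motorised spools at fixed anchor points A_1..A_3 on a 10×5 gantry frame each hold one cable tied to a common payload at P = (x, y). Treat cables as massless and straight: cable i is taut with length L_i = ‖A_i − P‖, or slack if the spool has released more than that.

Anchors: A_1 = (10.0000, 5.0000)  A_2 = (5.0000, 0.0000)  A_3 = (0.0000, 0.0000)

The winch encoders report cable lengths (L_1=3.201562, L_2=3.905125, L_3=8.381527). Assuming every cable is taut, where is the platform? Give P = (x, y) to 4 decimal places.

circle eqns → linear via eq_j − eq_1; set k_j = A_j·A_j − L_j²
k_1 = 100.0000+25.0000−10.2500 = 114.7500
10.0000·x + 10.0000·y = k_1−k_2 = 105.0000
20.0000·x + 10.0000·y = k_1−k_3 = 185.0000
solve first two rows → x=8.0000, y=2.5000

(8.0000, 2.5000)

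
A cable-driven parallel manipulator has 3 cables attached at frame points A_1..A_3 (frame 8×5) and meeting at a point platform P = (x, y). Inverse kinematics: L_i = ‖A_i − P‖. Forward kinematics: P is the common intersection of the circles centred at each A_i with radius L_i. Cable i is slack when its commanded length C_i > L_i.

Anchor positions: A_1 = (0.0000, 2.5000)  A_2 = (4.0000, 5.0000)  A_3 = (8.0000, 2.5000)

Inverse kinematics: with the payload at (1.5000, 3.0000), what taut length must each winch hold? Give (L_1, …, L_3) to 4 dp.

L_1: Δ = A_1−P = (-1.5000, -0.5000) → ‖Δ‖ = √2.5000 = 1.5811
L_2: Δ = A_2−P = (2.5000, 2.0000) → ‖Δ‖ = √10.2500 = 3.2016
L_3: Δ = A_3−P = (6.5000, -0.5000) → ‖Δ‖ = √42.5000 = 6.5192

(1.5811, 3.2016, 6.5192)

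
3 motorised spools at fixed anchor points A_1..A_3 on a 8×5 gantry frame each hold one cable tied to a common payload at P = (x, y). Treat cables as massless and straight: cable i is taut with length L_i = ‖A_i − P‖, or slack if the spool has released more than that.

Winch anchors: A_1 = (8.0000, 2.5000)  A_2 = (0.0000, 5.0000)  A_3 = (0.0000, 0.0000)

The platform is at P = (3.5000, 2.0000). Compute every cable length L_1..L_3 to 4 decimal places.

(4.5277, 4.6098, 4.0311)

L_1 = √((8.0000−3.5000)² + (2.5000−2.0000)²) = 4.5277
L_2 = √((0.0000−3.5000)² + (5.0000−2.0000)²) = 4.6098
L_3 = √((0.0000−3.5000)² + (0.0000−2.0000)²) = 4.0311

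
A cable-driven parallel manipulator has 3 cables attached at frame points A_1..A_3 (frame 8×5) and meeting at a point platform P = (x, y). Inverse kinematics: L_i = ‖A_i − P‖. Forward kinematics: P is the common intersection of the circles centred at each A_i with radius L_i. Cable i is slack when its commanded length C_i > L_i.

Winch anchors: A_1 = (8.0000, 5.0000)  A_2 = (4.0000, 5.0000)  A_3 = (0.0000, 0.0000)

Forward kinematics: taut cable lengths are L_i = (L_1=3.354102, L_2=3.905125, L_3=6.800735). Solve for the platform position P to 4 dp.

each cable: (A_i−P)·(A_i−P) = L_i²; let q_i = ‖A_i‖²−L_i²
q_1 = 64.0000+25.0000−11.2500 = 77.7500
row 1: 8.0000x + 0.0000y = 52.0000  (q_2=25.7500)
row 2: 16.0000x + 10.0000y = 124.0000  (q_3=-46.2500)
Cramer on rows 1–2 → x = 6.5000, y = 2.0000

(6.5000, 2.0000)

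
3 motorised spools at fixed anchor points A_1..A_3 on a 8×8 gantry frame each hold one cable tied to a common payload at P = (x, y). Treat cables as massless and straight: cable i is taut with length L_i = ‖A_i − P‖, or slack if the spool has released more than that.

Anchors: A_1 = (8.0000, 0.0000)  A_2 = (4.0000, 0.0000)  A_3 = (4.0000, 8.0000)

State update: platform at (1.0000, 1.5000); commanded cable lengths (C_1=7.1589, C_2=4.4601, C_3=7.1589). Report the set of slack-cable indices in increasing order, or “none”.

2

cable 1: √((7.0000)²+(-1.5000)²)=7.1589, C_1=7.1589: taut
cable 2: √((3.0000)²+(-1.5000)²)=3.3541, C_2=4.4601: slack
cable 3: √((3.0000)²+(6.5000)²)=7.1589, C_3=7.1589: taut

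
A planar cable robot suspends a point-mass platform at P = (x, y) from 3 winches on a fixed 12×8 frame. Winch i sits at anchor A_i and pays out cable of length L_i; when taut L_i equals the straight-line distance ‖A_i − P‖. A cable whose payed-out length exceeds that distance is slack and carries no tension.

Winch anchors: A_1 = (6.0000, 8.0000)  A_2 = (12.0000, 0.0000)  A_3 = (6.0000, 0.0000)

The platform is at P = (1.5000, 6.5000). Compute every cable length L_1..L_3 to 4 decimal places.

(4.7434, 12.3491, 7.9057)

L_1 = √((6.0000−1.5000)² + (8.0000−6.5000)²) = 4.7434
L_2 = √((12.0000−1.5000)² + (0.0000−6.5000)²) = 12.3491
L_3 = √((6.0000−1.5000)² + (0.0000−6.5000)²) = 7.9057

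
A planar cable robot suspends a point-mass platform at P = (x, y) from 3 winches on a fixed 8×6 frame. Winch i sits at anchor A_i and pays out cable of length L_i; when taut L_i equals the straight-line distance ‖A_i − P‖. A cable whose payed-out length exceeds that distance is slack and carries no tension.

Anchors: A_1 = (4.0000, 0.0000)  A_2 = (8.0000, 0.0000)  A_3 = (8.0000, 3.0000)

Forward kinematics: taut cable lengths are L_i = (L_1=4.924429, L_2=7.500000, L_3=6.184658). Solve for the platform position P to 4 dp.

expand ‖A_i−P‖²=L_i² and subtract eq 1 (q_i ≔ ‖A_i‖²−L_i²)
q_1 = 16.0000+0.0000−24.2500 = -8.2500
eq1−eq2 → [-8.0000  0.0000]·P = -16.0000
eq1−eq3 → [-8.0000  -6.0000]·P = -43.0000
2×2 solve → P = (2.0000, 4.5000)

(2.0000, 4.5000)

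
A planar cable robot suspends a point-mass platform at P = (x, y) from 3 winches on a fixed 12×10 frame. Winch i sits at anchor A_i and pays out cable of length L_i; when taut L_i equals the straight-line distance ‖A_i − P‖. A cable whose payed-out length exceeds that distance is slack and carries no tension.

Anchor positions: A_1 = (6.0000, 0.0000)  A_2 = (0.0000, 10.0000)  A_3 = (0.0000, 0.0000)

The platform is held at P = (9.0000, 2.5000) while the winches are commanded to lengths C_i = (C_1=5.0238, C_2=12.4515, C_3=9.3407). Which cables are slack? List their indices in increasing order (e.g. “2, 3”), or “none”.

cable 1: √((-3.0000)²+(-2.5000)²)=3.9051, C_1=5.0238: slack
cable 2: √((-9.0000)²+(7.5000)²)=11.7154, C_2=12.4515: slack
cable 3: √((-9.0000)²+(-2.5000)²)=9.3408, C_3=9.3407: taut

1, 2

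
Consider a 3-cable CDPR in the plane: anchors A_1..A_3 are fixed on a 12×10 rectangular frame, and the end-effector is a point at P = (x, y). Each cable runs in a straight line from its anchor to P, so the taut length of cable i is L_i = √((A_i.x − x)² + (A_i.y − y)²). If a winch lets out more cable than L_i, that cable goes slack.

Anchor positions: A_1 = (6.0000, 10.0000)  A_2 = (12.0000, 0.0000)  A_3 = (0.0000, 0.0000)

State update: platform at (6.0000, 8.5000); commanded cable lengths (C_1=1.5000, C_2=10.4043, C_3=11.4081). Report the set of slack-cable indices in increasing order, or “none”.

i=1: geometric 1.5000 vs commanded 1.5000 ⇒ taut
i=2: geometric 10.4043 vs commanded 10.4043 ⇒ taut
i=3: geometric 10.4043 vs commanded 11.4081 ⇒ slack

3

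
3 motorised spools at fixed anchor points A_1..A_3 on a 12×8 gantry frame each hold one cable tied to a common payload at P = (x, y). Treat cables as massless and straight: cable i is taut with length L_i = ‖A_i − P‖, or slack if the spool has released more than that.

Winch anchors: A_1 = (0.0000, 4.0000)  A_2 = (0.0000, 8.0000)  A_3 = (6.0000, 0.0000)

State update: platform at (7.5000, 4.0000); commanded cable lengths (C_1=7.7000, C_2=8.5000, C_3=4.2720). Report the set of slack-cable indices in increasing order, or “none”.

cable 1: √((-7.5000)²+(0.0000)²)=7.5000, C_1=7.7000: slack
cable 2: √((-7.5000)²+(4.0000)²)=8.5000, C_2=8.5000: taut
cable 3: √((-1.5000)²+(-4.0000)²)=4.2720, C_3=4.2720: taut

1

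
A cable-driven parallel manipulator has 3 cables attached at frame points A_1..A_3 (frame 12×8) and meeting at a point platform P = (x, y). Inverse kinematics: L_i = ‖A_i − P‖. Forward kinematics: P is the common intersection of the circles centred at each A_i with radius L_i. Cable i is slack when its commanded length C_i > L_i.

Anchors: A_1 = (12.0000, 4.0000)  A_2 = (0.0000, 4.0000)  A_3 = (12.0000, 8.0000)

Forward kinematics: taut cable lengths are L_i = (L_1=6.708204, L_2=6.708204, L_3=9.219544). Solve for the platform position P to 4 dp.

(6.0000, 1.0000)

circle eqns → linear via eq_j − eq_1; set c_j = A_j·A_j − L_j²
c_1 = 144.0000+16.0000−45.0000 = 115.0000
24.0000·x + 0.0000·y = c_1−c_2 = 144.0000
0.0000·x − 8.0000·y = c_1−c_3 = -8.0000
solve first two rows → x=6.0000, y=1.0000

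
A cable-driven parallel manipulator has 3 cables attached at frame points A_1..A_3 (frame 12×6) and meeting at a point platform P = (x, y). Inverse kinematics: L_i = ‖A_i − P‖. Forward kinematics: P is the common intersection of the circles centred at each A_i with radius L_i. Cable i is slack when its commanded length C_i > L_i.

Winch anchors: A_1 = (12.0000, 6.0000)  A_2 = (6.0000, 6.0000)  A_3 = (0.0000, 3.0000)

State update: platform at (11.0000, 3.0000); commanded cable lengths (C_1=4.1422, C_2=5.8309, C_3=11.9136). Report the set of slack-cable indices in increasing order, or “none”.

1, 3

i=1: geometric 3.1623 vs commanded 4.1422 ⇒ slack
i=2: geometric 5.8310 vs commanded 5.8309 ⇒ taut
i=3: geometric 11.0000 vs commanded 11.9136 ⇒ slack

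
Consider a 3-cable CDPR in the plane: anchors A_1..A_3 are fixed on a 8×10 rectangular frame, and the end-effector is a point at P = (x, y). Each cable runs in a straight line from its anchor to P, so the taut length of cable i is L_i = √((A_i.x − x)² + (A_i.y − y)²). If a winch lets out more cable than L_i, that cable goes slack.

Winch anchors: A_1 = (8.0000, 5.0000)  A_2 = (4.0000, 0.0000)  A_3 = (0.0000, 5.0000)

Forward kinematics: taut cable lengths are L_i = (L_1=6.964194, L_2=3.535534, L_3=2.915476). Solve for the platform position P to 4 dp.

(1.5000, 2.5000)

each cable: (A_i−P)·(A_i−P) = L_i²; let c_i = ‖A_i‖²−L_i²
c_1 = 64.0000+25.0000−48.5000 = 40.5000
row 1: 8.0000x + 10.0000y = 37.0000  (c_2=3.5000)
row 2: 16.0000x + 0.0000y = 24.0000  (c_3=16.5000)
Cramer on rows 1–2 → x = 1.5000, y = 2.5000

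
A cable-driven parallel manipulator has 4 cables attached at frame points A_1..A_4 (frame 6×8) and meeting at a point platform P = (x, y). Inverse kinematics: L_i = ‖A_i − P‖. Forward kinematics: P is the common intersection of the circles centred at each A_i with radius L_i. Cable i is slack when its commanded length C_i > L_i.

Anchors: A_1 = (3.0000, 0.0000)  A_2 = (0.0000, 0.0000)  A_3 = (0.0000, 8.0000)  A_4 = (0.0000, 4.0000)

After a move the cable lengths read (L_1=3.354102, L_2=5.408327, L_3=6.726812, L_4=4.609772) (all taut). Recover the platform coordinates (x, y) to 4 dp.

each cable: (A_i−P)·(A_i−P) = L_i²; let c_i = ‖A_i‖²−L_i²
c_1 = 9.0000+0.0000−11.2500 = -2.2500
row 1: 6.0000x + 0.0000y = 27.0000  (c_2=-29.2500)
row 2: 6.0000x − 16.0000y = -21.0000  (c_3=18.7500)
row 3: 6.0000x − 8.0000y = 3.0000  (c_4=-5.2500)
Cramer on rows 1–2 → x = 4.5000, y = 3.0000
check cable 4: ‖A_4−P‖² = 21.2500 ≈ L_4² = 21.2500 ✓

(4.5000, 3.0000)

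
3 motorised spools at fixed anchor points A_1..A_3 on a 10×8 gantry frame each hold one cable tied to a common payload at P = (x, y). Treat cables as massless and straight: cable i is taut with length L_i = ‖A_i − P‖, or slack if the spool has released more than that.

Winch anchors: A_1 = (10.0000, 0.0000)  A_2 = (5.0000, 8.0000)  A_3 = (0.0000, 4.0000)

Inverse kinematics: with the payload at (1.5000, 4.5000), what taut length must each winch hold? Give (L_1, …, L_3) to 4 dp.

L_1 = √((10.0000−1.5000)² + (0.0000−4.5000)²) = 9.6177
L_2 = √((5.0000−1.5000)² + (8.0000−4.5000)²) = 4.9497
L_3 = √((0.0000−1.5000)² + (4.0000−4.5000)²) = 1.5811

(9.6177, 4.9497, 1.5811)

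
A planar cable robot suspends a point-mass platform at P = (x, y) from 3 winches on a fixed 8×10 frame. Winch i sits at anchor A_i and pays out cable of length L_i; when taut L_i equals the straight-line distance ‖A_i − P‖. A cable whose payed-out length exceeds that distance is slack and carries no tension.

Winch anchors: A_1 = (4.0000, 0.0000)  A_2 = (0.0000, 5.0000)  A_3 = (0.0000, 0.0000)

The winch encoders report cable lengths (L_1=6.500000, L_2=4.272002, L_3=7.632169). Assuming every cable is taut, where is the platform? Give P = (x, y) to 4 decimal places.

each cable: (A_i−P)·(A_i−P) = L_i²; let c_i = ‖A_i‖²−L_i²
c_1 = 16.0000+0.0000−42.2500 = -26.2500
row 1: 8.0000x − 10.0000y = -33.0000  (c_2=6.7500)
row 2: 8.0000x + 0.0000y = 32.0000  (c_3=-58.2500)
Cramer on rows 1–2 → x = 4.0000, y = 6.5000

(4.0000, 6.5000)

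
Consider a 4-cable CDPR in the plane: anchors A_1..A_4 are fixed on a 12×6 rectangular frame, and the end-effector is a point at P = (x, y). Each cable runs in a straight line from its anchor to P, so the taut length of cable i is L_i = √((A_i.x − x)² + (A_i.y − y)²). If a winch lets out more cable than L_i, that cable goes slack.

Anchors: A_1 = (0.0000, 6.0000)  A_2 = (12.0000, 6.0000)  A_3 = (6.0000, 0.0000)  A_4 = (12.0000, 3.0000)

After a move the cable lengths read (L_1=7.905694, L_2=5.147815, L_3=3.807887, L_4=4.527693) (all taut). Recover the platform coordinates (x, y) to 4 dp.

circle eqns → linear via eq_j − eq_1; set q_j = A_j·A_j − L_j²
q_1 = 0.0000+36.0000−62.5000 = -26.5000
-24.0000·x + 0.0000·y = q_1−q_2 = -180.0000
-12.0000·x + 12.0000·y = q_1−q_3 = -48.0000
-24.0000·x + 6.0000·y = q_1−q_4 = -159.0000
solve first two rows → x=7.5000, y=3.5000
check cable 4: ‖A_4−P‖² = 20.5000 ≈ L_4² = 20.5000 ✓

(7.5000, 3.5000)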